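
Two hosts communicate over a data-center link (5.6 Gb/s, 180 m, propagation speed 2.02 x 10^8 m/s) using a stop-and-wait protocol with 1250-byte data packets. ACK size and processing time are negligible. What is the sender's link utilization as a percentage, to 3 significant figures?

t_tx = L/R = 10000/5600000000 = 1.78571e-06 s.
t_prop = 180/202000000 = 8.91089e-07 s; RTT = 1.78218e-06 s.
Cycle = t_tx + RTT = 3.56789e-06 s.
Utilization = t_tx / cycle = 1.78571e-06/3.56789e-06 = 50.0 %.

50.0 %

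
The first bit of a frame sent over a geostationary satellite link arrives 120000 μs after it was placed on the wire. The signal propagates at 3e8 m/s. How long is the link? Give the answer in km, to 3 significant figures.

36000 km

d = s × t_prop = 300000000 × 0.12 = 36000 km.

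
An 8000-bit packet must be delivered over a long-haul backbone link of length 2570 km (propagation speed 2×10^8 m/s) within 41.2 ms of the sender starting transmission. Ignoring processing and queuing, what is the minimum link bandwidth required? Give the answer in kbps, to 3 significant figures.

Propagation delay = 2570000 / 200000000 = 12.85 ms.
Transmission budget = 41.2 − 12.85 = 28.35 ms.
R ≥ L / t_tx = 8000 bits / 0.02835 s = 282 kbps.

282 kbps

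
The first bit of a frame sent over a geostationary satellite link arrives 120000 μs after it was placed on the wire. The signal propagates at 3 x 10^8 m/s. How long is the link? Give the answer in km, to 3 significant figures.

36000 km

d = s × t_prop = 300000000 × 0.12 = 36000 km.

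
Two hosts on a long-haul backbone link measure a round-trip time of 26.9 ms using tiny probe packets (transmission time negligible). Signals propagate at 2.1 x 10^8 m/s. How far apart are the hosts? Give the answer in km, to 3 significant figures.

2820 km

One-way propagation = RTT/2 = 13.45 ms.
d = s × t = 210000000 × 0.01345 = 2820 km.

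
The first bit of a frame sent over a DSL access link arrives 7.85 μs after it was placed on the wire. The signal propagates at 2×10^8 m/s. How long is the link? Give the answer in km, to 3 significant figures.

1.57 km

d = s × t_prop = 200000000 × 7.85e-06 = 1.57 km.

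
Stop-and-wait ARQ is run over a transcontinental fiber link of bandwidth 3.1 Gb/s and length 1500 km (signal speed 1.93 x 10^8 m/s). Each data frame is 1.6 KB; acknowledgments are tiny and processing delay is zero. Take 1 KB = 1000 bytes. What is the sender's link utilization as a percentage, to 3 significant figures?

t_tx = L/R = 12800/3100000000 = 4.12903e-06 s.
t_prop = 1500000/193000000 = 0.00777202 s; RTT = 0.015544 s.
Cycle = t_tx + RTT = 0.0155482 s.
Utilization = t_tx / cycle = 4.12903e-06/0.0155482 = 0.0266 %.

0.0266 %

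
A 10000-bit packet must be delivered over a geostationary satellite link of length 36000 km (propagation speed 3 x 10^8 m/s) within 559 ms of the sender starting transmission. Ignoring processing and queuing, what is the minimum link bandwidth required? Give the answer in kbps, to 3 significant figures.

22.8 kbps

Propagation delay = 36000000 / 300000000 = 120 ms.
Transmission budget = 559 − 120 = 439 ms.
R ≥ L / t_tx = 10000 bits / 0.439 s = 22.8 kbps.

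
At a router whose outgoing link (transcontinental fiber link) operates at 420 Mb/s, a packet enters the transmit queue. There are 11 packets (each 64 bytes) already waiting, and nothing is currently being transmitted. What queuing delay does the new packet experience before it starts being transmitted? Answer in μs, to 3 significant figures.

13.4 μs

Each queued packet: L/R = 512/420000000 = 1.21905 μs.
11 queued → 13.4095 μs.
Queuing delay = 13.4 μs.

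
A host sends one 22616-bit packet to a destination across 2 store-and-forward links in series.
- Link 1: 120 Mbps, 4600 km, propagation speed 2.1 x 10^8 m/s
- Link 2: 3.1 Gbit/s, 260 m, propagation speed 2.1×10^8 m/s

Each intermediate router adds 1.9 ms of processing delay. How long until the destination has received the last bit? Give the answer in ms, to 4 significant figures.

24.00 ms

Transmission delays (L/R per hop): 0.188467, 0.00729548 ms; sum = 0.195762 ms.
Propagation delays (d/s per hop): 21.9048, 0.0012381 ms; sum = 21.906 ms.
Processing at 1 router(s): 1 × 1.9 ms = 1.9 ms.
End-to-end = 24.00 ms.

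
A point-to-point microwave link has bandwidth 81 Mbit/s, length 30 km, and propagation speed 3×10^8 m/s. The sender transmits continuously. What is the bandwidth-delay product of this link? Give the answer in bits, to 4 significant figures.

8100 bits

Propagation delay = 30000 / 300000000 = 0.0001 s.
BDP = R × t_prop = 81000000 × 0.0001 = 8100 bits.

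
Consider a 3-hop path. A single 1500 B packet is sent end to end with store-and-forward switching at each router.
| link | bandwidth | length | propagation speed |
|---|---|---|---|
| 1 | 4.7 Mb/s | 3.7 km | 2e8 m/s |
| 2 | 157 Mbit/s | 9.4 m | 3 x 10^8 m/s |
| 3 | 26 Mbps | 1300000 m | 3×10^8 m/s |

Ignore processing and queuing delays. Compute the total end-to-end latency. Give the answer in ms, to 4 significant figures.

L = 1500 × 8 = 12000 bits.
Transmission delays (L/R per hop): 2.55319, 0.0764331, 0.461538 ms; sum = 3.09116 ms.
Propagation delays (d/s per hop): 0.0185, 3.13333e-05, 4.33333 ms; sum = 4.35186 ms.
End-to-end = 7.443 ms.

7.443 ms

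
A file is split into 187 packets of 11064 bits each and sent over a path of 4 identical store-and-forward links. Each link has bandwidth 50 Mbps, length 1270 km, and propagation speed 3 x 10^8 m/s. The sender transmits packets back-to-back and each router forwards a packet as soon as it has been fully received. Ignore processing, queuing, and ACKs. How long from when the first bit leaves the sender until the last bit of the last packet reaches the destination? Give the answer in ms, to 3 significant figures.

Per-hop transmission t_tx = L/R = 11064/50000000 = 0.22128 ms.
Per-hop propagation t_prop = 1270000/300000000 = 4.23333 ms.
Pipeline fill: first packet needs 4·t_tx to clear all hops; remaining 186 packets each add one t_tx.
Total = (4+187-1)·t_tx + 4·t_prop = 190·0.22128 + 4·4.23333 = 59.0 ms.

59.0 ms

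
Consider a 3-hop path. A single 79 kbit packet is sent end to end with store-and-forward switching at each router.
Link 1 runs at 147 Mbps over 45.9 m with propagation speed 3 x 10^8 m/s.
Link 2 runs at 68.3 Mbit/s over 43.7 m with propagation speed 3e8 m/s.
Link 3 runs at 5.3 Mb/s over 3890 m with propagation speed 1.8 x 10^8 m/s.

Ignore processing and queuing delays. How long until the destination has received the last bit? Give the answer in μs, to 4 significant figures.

L = 79000 bits.
Transmission delays (L/R per hop): 537.415, 1156.66, 14905.7 μs; sum = 16599.7 μs.
Propagation delays (d/s per hop): 0.153, 0.145667, 21.6111 μs; sum = 21.9098 μs.
End-to-end = 16620 μs.

16620 μs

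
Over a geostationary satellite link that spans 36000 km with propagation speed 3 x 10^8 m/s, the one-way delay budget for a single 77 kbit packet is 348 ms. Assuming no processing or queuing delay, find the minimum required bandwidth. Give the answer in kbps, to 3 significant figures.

338 kbps

Propagation delay = 36000000 / 300000000 = 120 ms.
Transmission budget = 348 − 120 = 228 ms.
R ≥ L / t_tx = 77000 bits / 0.228 s = 338 kbps.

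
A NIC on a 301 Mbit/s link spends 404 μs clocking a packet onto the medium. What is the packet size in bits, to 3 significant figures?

L = R × t_tx = 301000000 b/s × 0.000404 s = 121604 bits.

122000 bits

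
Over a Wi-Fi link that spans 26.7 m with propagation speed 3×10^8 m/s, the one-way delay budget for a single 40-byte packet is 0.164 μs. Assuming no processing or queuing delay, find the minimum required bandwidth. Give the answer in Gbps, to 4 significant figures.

4.267 Gbps

L = 320 bits.
Propagation delay = 26.7 / 300000000 = 0.089 μs.
Transmission budget = 0.164 − 0.089 = 0.075 μs.
R ≥ L / t_tx = 320 bits / 7.5e-08 s = 4.267 Gbps.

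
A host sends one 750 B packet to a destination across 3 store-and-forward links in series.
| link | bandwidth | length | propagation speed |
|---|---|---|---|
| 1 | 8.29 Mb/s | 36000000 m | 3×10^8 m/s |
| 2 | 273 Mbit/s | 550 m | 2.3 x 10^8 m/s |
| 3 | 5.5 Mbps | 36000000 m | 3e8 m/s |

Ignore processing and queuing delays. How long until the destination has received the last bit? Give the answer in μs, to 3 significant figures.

242000 μs

L = 750 × 8 = 6000 bits.
Transmission delays (L/R per hop): 723.764, 21.978, 1090.91 μs; sum = 1836.65 μs.
Propagation delays (d/s per hop): 120000, 2.3913, 120000 μs; sum = 240002 μs.
End-to-end = 242000 μs.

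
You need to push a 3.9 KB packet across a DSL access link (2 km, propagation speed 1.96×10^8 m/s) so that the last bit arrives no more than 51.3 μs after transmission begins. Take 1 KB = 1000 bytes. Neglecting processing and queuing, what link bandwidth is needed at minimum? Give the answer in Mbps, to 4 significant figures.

759.2 Mbps

L = 31200 bits.
Propagation delay = 2000 / 196000000 = 10.2041 μs.
Transmission budget = 51.3 − 10.2041 = 41.0959 μs.
R ≥ L / t_tx = 31200 bits / 4.10959e-05 s = 759.2 Mbps.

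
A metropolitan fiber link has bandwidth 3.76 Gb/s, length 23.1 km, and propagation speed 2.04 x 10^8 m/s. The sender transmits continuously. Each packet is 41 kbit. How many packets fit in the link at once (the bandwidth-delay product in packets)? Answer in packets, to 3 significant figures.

Propagation delay = 23100 / 204000000 = 0.000113235 s.
BDP = R × t_prop = 3760000000 × 0.000113235 = 425765 bits.
In packets of 41000 bits: 10.4 packets.

10.4 packets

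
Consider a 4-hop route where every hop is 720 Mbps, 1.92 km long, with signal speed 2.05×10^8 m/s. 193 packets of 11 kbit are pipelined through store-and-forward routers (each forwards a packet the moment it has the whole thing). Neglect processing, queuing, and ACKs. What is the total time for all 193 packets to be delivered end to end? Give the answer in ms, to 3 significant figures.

3.03 ms

Per-hop transmission t_tx = L/R = 11000/720000000 = 0.0152778 ms.
Per-hop propagation t_prop = 1920/2.05e+08 = 0.00936585 ms.
Pipeline fill: first packet needs 4·t_tx to clear all hops; remaining 192 packets each add one t_tx.
Total = (4+193-1)·t_tx + 4·t_prop = 196·0.0152778 + 4·0.00936585 = 3.03 ms.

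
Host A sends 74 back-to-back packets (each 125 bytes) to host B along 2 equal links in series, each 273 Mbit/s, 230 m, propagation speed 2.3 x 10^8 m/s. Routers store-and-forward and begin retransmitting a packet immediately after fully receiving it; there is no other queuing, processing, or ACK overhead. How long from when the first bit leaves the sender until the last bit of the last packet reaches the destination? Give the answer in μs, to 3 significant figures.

Per-hop transmission t_tx = L/R = 1000/273000000 = 3.663 μs.
Per-hop propagation t_prop = 230/2.3e+08 = 1 μs.
Pipeline fill: first packet needs 2·t_tx to clear all hops; remaining 73 packets each add one t_tx.
Total = (2+74-1)·t_tx + 2·t_prop = 75·3.663 + 2·1 = 277 μs.

277 μs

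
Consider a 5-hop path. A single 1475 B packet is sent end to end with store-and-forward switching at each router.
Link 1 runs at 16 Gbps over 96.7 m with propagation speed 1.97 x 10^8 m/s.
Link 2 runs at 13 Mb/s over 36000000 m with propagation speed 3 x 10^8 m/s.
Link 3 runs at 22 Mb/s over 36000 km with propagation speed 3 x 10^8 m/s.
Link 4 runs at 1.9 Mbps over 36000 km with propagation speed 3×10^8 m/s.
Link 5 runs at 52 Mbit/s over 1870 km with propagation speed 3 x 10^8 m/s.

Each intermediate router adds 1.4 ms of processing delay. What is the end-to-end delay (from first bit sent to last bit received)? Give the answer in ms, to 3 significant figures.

L = 1475 × 8 = 11800 bits.
Transmission delays (L/R per hop): 0.0007375, 0.907692, 0.536364, 6.21053, 0.226923 ms; sum = 7.88224 ms.
Propagation delays (d/s per hop): 0.000490863, 120, 120, 120, 6.23333 ms; sum = 366.234 ms.
Processing at 4 router(s): 4 × 1.4 ms = 5.6 ms.
End-to-end = 380 ms.

380 ms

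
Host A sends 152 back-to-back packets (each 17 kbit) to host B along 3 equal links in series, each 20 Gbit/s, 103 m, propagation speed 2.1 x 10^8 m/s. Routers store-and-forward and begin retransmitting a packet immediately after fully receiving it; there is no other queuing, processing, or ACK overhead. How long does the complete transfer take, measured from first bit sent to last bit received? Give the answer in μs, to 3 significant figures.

132 μs

Per-hop transmission t_tx = L/R = 17000/20000000000 = 0.85 μs.
Per-hop propagation t_prop = 103/210000000 = 0.490476 μs.
Pipeline fill: first packet needs 3·t_tx to clear all hops; remaining 151 packets each add one t_tx.
Total = (3+152-1)·t_tx + 3·t_prop = 154·0.85 + 3·0.490476 = 132 μs.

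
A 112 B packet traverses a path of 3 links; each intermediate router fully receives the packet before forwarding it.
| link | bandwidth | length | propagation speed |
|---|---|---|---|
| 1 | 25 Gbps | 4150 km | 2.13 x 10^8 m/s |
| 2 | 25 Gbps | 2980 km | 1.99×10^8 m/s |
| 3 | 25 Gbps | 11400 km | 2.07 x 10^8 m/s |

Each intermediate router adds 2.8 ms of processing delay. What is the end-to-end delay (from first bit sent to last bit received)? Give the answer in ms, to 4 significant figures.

L = 112 × 8 = 896 bits.
Transmission delay per hop = L/R = 896/25000000000 = 3.584e-05 ms; 3 hops → 0.00010752 ms.
Propagation delays (d/s per hop): 19.4836, 14.9749, 55.0725 ms; sum = 89.5309 ms.
Processing at 2 router(s): 2 × 2.8 ms = 5.6 ms.
End-to-end = 95.13 ms.

95.13 ms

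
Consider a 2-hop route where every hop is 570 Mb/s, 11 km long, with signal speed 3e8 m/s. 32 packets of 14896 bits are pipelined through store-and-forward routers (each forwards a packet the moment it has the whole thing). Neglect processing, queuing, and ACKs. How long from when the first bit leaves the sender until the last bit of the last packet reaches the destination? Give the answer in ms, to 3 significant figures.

Per-hop transmission t_tx = L/R = 14896/570000000 = 0.0261333 ms.
Per-hop propagation t_prop = 11000/300000000 = 0.0366667 ms.
Pipeline fill: first packet needs 2·t_tx to clear all hops; remaining 31 packets each add one t_tx.
Total = (2+32-1)·t_tx + 2·t_prop = 33·0.0261333 + 2·0.0366667 = 0.936 ms.

0.936 ms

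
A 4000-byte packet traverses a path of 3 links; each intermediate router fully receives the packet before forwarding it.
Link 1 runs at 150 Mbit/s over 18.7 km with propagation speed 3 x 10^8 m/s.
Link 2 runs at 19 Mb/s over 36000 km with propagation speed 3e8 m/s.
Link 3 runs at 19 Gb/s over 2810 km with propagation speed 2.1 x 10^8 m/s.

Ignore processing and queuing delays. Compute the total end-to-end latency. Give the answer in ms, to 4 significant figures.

135.3 ms

L = 4000 × 8 = 32000 bits.
Transmission delays (L/R per hop): 0.213333, 1.68421, 0.00168421 ms; sum = 1.89923 ms.
Propagation delays (d/s per hop): 0.0623333, 120, 13.381 ms; sum = 133.443 ms.
End-to-end = 135.3 ms.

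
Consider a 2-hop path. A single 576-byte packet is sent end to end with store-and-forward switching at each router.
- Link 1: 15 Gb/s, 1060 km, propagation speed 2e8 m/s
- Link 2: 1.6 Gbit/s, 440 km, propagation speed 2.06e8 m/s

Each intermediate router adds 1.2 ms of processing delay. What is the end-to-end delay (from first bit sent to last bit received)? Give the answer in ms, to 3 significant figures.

8.64 ms

L = 576 × 8 = 4608 bits.
Transmission delays (L/R per hop): 0.0003072, 0.00288 ms; sum = 0.0031872 ms.
Propagation delays (d/s per hop): 5.3, 2.13592 ms; sum = 7.43592 ms.
Processing at 1 router(s): 1 × 1.2 ms = 1.2 ms.
End-to-end = 8.64 ms.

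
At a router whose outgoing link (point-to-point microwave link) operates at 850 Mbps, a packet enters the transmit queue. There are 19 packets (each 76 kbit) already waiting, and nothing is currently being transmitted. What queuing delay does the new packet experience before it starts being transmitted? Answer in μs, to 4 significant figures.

Each queued packet: L/R = 76000/850000000 = 89.4118 μs.
19 queued → 1698.82 μs.
Queuing delay = 1699 μs.

1699 μs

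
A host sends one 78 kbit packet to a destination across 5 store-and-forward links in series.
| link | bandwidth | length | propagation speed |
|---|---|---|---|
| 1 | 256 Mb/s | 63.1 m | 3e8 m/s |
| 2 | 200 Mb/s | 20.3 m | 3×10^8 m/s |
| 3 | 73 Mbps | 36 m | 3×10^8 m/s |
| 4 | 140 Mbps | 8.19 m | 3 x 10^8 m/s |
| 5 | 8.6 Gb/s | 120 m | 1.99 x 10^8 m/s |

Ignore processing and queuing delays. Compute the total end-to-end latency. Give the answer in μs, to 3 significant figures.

2330 μs

L = 78000 bits.
Transmission delays (L/R per hop): 304.688, 390, 1068.49, 557.143, 9.06977 μs; sum = 2329.39 μs.
Propagation delays (d/s per hop): 0.210333, 0.0676667, 0.12, 0.0273, 0.603015 μs; sum = 1.02832 μs.
End-to-end = 2330 μs.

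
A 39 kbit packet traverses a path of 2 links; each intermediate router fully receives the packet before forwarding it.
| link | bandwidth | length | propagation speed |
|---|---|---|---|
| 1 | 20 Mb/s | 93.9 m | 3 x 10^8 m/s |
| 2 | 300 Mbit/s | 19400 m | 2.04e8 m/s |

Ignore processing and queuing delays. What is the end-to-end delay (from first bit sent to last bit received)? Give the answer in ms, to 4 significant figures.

L = 39000 bits.
Transmission delays (L/R per hop): 1.95, 0.13 ms; sum = 2.08 ms.
Propagation delays (d/s per hop): 0.000313, 0.095098 ms; sum = 0.095411 ms.
End-to-end = 2.175 ms.

2.175 ms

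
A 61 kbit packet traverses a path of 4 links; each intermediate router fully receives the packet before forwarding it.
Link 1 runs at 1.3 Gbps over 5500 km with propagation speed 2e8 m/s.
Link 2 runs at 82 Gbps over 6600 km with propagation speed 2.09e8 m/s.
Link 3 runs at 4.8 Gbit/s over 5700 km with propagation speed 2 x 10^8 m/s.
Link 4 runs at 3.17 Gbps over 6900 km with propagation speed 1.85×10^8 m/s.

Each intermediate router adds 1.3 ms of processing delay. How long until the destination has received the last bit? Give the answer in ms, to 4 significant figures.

128.9 ms

L = 61000 bits.
Transmission delays (L/R per hop): 0.0469231, 0.000743902, 0.0127083, 0.0192429 ms; sum = 0.0796182 ms.
Propagation delays (d/s per hop): 27.5, 31.5789, 28.5, 37.2973 ms; sum = 124.876 ms.
Processing at 3 router(s): 3 × 1.3 ms = 3.9 ms.
End-to-end = 128.9 ms.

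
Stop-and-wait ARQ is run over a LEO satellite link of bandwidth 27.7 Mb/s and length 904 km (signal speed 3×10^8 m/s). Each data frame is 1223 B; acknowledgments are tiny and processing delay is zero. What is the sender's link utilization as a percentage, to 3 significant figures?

t_tx = L/R = 9784/27700000 = 0.000353213 s.
t_prop = 904000/300000000 = 0.00301333 s; RTT = 0.00602667 s.
Cycle = t_tx + RTT = 0.00637988 s.
Utilization = t_tx / cycle = 0.000353213/0.00637988 = 5.54 %.

5.54 %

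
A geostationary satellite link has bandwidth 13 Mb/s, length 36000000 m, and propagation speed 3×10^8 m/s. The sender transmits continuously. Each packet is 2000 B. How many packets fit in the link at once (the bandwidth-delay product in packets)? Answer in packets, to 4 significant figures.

Propagation delay = 36000000 / 300000000 = 0.12 s.
BDP = R × t_prop = 13000000 × 0.12 = 1560000 bits.
In packets of 16000 bits: 97.50 packets.

97.50 packets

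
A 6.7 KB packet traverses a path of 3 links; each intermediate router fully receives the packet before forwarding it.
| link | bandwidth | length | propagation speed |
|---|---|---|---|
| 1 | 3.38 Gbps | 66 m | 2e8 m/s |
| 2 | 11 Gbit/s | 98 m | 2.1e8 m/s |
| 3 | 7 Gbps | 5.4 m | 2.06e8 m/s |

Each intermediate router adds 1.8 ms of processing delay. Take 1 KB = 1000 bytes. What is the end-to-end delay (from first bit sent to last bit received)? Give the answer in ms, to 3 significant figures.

L = 53600 bits.
Transmission delays (L/R per hop): 0.015858, 0.00487273, 0.00765714 ms; sum = 0.0283879 ms.
Propagation delays (d/s per hop): 0.00033, 0.000466667, 2.62136e-05 ms; sum = 0.00082288 ms.
Processing at 2 router(s): 2 × 1.8 ms = 3.6 ms.
End-to-end = 3.63 ms.

3.63 ms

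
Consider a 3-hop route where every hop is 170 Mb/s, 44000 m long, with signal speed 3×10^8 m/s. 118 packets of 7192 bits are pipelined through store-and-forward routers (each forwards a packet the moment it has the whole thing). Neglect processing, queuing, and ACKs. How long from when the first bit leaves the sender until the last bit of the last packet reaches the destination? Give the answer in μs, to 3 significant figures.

5520 μs

Per-hop transmission t_tx = L/R = 7192/170000000 = 42.3059 μs.
Per-hop propagation t_prop = 44000/300000000 = 146.667 μs.
Pipeline fill: first packet needs 3·t_tx to clear all hops; remaining 117 packets each add one t_tx.
Total = (3+118-1)·t_tx + 3·t_prop = 120·42.3059 + 3·146.667 = 5520 μs.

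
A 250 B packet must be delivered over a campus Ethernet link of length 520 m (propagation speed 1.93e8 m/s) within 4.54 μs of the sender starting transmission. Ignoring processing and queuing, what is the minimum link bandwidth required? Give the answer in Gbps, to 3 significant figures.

1.08 Gbps

L = 2000 bits.
Propagation delay = 520 / 193000000 = 2.6943 μs.
Transmission budget = 4.54 − 2.6943 = 1.8457 μs.
R ≥ L / t_tx = 2000 bits / 1.8457e-06 s = 1.08 Gbps.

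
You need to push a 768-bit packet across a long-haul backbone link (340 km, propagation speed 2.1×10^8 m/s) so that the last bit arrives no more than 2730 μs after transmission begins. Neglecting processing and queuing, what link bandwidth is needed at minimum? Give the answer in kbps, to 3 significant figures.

Propagation delay = 340000 / 210000000 = 1619.05 μs.
Transmission budget = 2730 − 1619.05 = 1110.95 μs.
R ≥ L / t_tx = 768 bits / 0.00111095 s = 691 kbps.

691 kbps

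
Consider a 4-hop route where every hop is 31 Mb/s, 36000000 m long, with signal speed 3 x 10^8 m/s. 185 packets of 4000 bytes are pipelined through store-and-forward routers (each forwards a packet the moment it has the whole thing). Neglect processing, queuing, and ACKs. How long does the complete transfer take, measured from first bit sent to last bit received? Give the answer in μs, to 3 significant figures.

674000 μs

Per-hop transmission t_tx = L/R = 32000/31000000 = 1032.26 μs.
Per-hop propagation t_prop = 36000000/300000000 = 120000 μs.
Pipeline fill: first packet needs 4·t_tx to clear all hops; remaining 184 packets each add one t_tx.
Total = (4+185-1)·t_tx + 4·t_prop = 188·1032.26 + 4·120000 = 674000 μs.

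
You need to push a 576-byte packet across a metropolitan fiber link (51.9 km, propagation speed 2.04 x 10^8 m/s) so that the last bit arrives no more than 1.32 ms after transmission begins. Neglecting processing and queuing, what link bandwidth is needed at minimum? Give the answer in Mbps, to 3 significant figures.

L = 4608 bits.
Propagation delay = 51900 / 204000000 = 0.254412 ms.
Transmission budget = 1.32 − 0.254412 = 1.06559 ms.
R ≥ L / t_tx = 4608 bits / 0.00106559 s = 4.32 Mbps.

4.32 Mbps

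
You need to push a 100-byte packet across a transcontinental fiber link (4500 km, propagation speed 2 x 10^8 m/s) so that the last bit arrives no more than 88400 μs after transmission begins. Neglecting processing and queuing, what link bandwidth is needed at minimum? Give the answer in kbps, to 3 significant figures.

L = 800 bits.
Propagation delay = 4500000 / 200000000 = 22500 μs.
Transmission budget = 88400 − 22500 = 65900 μs.
R ≥ L / t_tx = 800 bits / 0.0659 s = 12.1 kbps.

12.1 kbps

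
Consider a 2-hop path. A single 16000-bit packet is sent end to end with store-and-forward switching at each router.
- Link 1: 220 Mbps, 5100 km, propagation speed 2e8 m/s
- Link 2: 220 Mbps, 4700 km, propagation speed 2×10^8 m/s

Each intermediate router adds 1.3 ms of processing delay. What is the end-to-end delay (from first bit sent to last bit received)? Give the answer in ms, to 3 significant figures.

Transmission delay per hop = L/R = 16000/220000000 = 0.0727273 ms; 2 hops → 0.145455 ms.
Propagation delays (d/s per hop): 25.5, 23.5 ms; sum = 49 ms.
Processing at 1 router(s): 1 × 1.3 ms = 1.3 ms.
End-to-end = 50.4 ms.

50.4 ms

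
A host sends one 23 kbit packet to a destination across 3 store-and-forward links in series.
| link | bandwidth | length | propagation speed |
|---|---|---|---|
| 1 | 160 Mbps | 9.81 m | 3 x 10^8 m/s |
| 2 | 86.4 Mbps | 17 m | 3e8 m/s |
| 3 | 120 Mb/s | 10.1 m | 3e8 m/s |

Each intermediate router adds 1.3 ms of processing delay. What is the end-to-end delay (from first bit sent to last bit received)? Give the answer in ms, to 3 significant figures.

3.20 ms

L = 23000 bits.
Transmission delays (L/R per hop): 0.14375, 0.266204, 0.191667 ms; sum = 0.60162 ms.
Propagation delays (d/s per hop): 3.27e-05, 5.66667e-05, 3.36667e-05 ms; sum = 0.000123033 ms.
Processing at 2 router(s): 2 × 1.3 ms = 2.6 ms.
End-to-end = 3.20 ms.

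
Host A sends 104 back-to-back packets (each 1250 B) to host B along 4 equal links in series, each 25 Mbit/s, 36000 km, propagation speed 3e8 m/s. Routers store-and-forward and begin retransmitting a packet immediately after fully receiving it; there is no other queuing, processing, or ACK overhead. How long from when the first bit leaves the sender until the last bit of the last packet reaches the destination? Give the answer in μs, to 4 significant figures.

Per-hop transmission t_tx = L/R = 10000/25000000 = 400 μs.
Per-hop propagation t_prop = 36000000/300000000 = 120000 μs.
Pipeline fill: first packet needs 4·t_tx to clear all hops; remaining 103 packets each add one t_tx.
Total = (4+104-1)·t_tx + 4·t_prop = 107·400 + 4·120000 = 522800 μs.

522800 μs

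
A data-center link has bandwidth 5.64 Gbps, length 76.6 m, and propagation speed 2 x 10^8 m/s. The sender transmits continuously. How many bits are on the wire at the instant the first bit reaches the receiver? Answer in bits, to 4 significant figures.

2160 bits

Propagation delay = 76.6 / 200000000 = 3.83e-07 s.
BDP = R × t_prop = 5640000000 × 3.83e-07 = 2160.12 bits.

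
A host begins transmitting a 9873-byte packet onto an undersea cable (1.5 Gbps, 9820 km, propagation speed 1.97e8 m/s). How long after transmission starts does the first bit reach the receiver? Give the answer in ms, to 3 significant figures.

49.8 ms

First bit experiences only propagation delay: d/s = 9820000/197000000 = 49.8 ms.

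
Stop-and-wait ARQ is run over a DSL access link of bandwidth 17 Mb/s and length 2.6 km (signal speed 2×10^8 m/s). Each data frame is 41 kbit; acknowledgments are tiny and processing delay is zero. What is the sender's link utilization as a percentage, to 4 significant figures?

t_tx = L/R = 41000/17000000 = 0.00241176 s.
t_prop = 2600/200000000 = 1.3e-05 s; RTT = 2.6e-05 s.
Cycle = t_tx + RTT = 0.00243776 s.
Utilization = t_tx / cycle = 0.00241176/0.00243776 = 98.93 %.

98.93 %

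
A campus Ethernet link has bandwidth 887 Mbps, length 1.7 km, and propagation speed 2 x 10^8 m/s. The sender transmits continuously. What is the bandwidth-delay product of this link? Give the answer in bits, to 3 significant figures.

7540 bits

Propagation delay = 1700 / 200000000 = 8.5e-06 s.
BDP = R × t_prop = 887000000 × 8.5e-06 = 7539.5 bits.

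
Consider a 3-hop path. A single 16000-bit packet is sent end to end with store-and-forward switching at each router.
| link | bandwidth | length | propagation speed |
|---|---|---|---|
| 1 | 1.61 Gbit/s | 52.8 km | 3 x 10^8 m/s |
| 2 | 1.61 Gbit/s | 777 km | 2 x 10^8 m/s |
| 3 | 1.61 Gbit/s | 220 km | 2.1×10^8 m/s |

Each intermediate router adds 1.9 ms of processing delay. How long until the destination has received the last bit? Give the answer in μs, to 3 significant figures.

Transmission delay per hop = L/R = 16000/1610000000 = 9.93789 μs; 3 hops → 29.8137 μs.
Propagation delays (d/s per hop): 176, 3885, 1047.62 μs; sum = 5108.62 μs.
Processing at 2 router(s): 2 × 1.9 ms = 3800 μs.
End-to-end = 8940 μs.

8940 μs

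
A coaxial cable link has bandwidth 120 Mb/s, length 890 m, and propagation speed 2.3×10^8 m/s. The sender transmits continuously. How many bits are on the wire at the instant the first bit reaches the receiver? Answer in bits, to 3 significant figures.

Propagation delay = 890 / 2.3e+08 = 3.86957e-06 s.
BDP = R × t_prop = 120000000 × 3.86957e-06 = 464.348 bits.

464 bits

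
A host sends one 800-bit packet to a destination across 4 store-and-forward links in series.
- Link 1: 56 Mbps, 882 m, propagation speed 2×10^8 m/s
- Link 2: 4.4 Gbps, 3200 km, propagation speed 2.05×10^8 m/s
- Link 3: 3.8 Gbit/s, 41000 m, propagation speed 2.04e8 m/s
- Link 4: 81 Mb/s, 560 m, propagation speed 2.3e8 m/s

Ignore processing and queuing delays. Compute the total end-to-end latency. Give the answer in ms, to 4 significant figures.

Transmission delays (L/R per hop): 0.0142857, 0.000181818, 0.000210526, 0.00987654 ms; sum = 0.0245546 ms.
Propagation delays (d/s per hop): 0.00441, 15.6098, 0.20098, 0.00243478 ms; sum = 15.8176 ms.
End-to-end = 15.84 ms.

15.84 ms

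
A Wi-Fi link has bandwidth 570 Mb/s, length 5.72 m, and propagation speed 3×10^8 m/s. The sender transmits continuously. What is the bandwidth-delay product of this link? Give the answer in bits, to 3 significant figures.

10.9 bits

Propagation delay = 5.72 / 300000000 = 1.90667e-08 s.
BDP = R × t_prop = 570000000 × 1.90667e-08 = 10.868 bits.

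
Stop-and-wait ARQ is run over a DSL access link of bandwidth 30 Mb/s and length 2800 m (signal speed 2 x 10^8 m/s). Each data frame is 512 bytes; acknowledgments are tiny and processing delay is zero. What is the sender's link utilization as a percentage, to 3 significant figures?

t_tx = L/R = 4096/30000000 = 0.000136533 s.
t_prop = 2800/200000000 = 1.4e-05 s; RTT = 2.8e-05 s.
Cycle = t_tx + RTT = 0.000164533 s.
Utilization = t_tx / cycle = 0.000136533/0.000164533 = 83.0 %.

83.0 %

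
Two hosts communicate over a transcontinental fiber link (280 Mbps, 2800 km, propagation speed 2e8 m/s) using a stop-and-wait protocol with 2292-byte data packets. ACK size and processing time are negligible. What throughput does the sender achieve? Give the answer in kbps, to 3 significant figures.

653 kbps

t_tx = L/R = 18336/280000000 = 6.54857e-05 s.
t_prop = 2800000/200000000 = 0.014 s; RTT = 0.028 s.
Cycle = t_tx + RTT = 0.0280655 s.
Throughput = L / cycle = 18336 / 0.0280655 = 653 kbps.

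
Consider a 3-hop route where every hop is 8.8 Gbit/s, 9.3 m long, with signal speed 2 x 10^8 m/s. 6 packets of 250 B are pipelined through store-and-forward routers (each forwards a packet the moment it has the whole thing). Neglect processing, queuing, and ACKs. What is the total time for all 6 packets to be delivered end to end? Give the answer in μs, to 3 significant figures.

1.96 μs

Per-hop transmission t_tx = L/R = 2000/8800000000 = 0.227273 μs.
Per-hop propagation t_prop = 9.3/200000000 = 0.0465 μs.
Pipeline fill: first packet needs 3·t_tx to clear all hops; remaining 5 packets each add one t_tx.
Total = (3+6-1)·t_tx + 3·t_prop = 8·0.227273 + 3·0.0465 = 1.96 μs.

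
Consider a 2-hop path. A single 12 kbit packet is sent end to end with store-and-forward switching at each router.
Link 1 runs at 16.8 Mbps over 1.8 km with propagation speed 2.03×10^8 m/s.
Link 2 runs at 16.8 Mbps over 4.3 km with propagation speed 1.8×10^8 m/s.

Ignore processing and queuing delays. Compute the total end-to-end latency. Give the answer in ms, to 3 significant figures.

L = 12000 bits.
Transmission delay per hop = L/R = 12000/16800000 = 0.714286 ms; 2 hops → 1.42857 ms.
Propagation delays (d/s per hop): 0.008867, 0.0238889 ms; sum = 0.0327559 ms.
End-to-end = 1.46 ms.

1.46 ms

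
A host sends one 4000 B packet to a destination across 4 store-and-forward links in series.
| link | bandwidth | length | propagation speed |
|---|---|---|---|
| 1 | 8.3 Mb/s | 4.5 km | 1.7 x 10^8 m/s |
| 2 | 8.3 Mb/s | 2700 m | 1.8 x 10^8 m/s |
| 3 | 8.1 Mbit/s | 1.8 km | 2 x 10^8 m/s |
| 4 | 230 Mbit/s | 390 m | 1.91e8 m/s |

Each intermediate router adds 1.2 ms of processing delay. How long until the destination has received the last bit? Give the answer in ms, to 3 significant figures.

L = 4000 × 8 = 32000 bits.
Transmission delays (L/R per hop): 3.85542, 3.85542, 3.95062, 0.13913 ms; sum = 11.8006 ms.
Propagation delays (d/s per hop): 0.0264706, 0.015, 0.009, 0.00204188 ms; sum = 0.0525125 ms.
Processing at 3 router(s): 3 × 1.2 ms = 3.6 ms.
End-to-end = 15.5 ms.

15.5 ms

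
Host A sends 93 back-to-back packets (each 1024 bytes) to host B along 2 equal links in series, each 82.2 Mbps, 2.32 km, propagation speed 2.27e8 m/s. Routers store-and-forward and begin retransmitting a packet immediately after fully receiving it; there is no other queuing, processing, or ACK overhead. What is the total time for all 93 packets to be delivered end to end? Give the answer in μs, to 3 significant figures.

Per-hop transmission t_tx = L/R = 8192/82200000 = 99.6594 μs.
Per-hop propagation t_prop = 2320/227000000 = 10.2203 μs.
Pipeline fill: first packet needs 2·t_tx to clear all hops; remaining 92 packets each add one t_tx.
Total = (2+93-1)·t_tx + 2·t_prop = 94·99.6594 + 2·10.2203 = 9390 μs.

9390 μs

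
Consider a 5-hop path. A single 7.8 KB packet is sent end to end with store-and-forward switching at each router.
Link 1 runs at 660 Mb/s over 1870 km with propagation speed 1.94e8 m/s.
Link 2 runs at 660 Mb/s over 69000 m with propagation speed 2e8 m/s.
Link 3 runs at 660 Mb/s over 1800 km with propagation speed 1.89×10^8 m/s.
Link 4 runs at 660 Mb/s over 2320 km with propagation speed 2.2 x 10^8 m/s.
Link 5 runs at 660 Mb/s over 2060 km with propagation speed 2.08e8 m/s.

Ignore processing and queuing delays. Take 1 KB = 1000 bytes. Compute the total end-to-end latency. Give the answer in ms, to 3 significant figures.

40.4 ms

L = 62400 bits.
Transmission delay per hop = L/R = 62400/660000000 = 0.0945455 ms; 5 hops → 0.472727 ms.
Propagation delays (d/s per hop): 9.63918, 0.345, 9.52381, 10.5455, 9.90385 ms; sum = 39.9573 ms.
End-to-end = 40.4 ms.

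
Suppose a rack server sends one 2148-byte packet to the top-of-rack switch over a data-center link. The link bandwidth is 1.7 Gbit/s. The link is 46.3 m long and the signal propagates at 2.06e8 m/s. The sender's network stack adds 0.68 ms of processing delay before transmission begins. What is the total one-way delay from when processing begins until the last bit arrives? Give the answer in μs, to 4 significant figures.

L = 2148 × 8 = 17184 bits.
Transmission delay = L/R = 17184 / 1700000000 = 10.1082 μs.
Propagation delay = d/s = 46.3 m / 206000000 m/s = 0.224757 μs.
Plus processing delay 0.68 ms = 680 μs.
Total = 690.3 μs.

690.3 μs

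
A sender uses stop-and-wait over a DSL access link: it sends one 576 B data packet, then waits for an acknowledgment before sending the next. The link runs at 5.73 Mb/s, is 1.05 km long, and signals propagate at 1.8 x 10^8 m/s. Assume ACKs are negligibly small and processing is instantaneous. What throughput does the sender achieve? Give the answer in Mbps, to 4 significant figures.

5.648 Mbps

t_tx = L/R = 4608/5730000 = 0.000804188 s.
t_prop = 1050/180000000 = 5.83333e-06 s; RTT = 1.16667e-05 s.
Cycle = t_tx + RTT = 0.000815855 s.
Throughput = L / cycle = 4608 / 0.000815855 = 5.648 Mbps.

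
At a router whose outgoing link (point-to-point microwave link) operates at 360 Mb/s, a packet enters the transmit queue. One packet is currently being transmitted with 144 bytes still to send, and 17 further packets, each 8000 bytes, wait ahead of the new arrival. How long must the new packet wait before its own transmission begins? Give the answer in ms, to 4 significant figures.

3.025 ms

Each queued packet: L/R = 64000/360000000 = 0.177778 ms.
17 queued → 3.02222 ms.
Plus remaining 1152 bits of current packet: 0.0032 ms.
Queuing delay = 3.025 ms.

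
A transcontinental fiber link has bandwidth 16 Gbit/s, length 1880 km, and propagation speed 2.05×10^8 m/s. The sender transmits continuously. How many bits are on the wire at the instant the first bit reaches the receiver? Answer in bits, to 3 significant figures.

Propagation delay = 1880000 / 2.05e+08 = 0.00917073 s.
BDP = R × t_prop = 16000000000 × 0.00917073 = 146732000 bits.

147000000 bits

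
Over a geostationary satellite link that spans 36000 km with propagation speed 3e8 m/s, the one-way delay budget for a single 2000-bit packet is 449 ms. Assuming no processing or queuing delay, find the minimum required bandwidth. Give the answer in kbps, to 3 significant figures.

6.08 kbps

Propagation delay = 36000000 / 300000000 = 120 ms.
Transmission budget = 449 − 120 = 329 ms.
R ≥ L / t_tx = 2000 bits / 0.329 s = 6.08 kbps.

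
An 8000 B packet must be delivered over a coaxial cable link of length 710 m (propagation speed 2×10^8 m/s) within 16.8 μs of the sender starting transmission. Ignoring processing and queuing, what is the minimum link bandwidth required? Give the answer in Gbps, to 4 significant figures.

4.830 Gbps

L = 64000 bits.
Propagation delay = 710 / 200000000 = 3.55 μs.
Transmission budget = 16.8 − 3.55 = 13.25 μs.
R ≥ L / t_tx = 64000 bits / 1.325e-05 s = 4.830 Gbps.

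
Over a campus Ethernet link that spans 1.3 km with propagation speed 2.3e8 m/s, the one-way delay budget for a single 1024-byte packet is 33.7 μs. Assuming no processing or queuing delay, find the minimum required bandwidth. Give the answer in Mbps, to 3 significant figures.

L = 8192 bits.
Propagation delay = 1300 / 2.3e+08 = 5.65217 μs.
Transmission budget = 33.7 − 5.65217 = 28.0478 μs.
R ≥ L / t_tx = 8192 bits / 2.80478e-05 s = 292 Mbps.

292 Mbps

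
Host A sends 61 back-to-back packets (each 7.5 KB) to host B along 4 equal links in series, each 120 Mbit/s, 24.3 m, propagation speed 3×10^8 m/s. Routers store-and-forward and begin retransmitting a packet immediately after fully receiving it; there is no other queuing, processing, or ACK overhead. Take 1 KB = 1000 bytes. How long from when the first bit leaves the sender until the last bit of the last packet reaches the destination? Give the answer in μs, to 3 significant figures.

32000 μs

Per-hop transmission t_tx = L/R = 60000/120000000 = 500 μs.
Per-hop propagation t_prop = 24.3/300000000 = 0.081 μs.
Pipeline fill: first packet needs 4·t_tx to clear all hops; remaining 60 packets each add one t_tx.
Total = (4+61-1)·t_tx + 4·t_prop = 64·500 + 4·0.081 = 32000 μs.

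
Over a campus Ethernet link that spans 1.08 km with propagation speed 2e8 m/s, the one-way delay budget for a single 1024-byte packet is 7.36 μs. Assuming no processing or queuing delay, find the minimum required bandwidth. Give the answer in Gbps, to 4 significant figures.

L = 8192 bits.
Propagation delay = 1080 / 200000000 = 5.4 μs.
Transmission budget = 7.36 − 5.4 = 1.96 μs.
R ≥ L / t_tx = 8192 bits / 1.96e-06 s = 4.180 Gbps.

4.180 Gbps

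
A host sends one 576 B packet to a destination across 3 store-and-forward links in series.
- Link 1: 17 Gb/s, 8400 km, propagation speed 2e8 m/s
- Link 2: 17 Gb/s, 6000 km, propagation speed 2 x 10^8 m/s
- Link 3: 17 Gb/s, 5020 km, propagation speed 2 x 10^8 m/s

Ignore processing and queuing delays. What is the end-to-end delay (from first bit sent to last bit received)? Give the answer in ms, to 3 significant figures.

97.1 ms

L = 576 × 8 = 4608 bits.
Transmission delay per hop = L/R = 4608/17000000000 = 0.000271059 ms; 3 hops → 0.000813176 ms.
Propagation delays (d/s per hop): 42, 30, 25.1 ms; sum = 97.1 ms.
End-to-end = 97.1 ms.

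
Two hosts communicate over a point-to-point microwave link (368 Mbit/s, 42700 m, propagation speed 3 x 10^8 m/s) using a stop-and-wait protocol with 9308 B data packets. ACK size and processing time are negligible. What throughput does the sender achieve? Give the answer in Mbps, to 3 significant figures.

t_tx = L/R = 74464/368000000 = 0.000202348 s.
t_prop = 42700/300000000 = 0.000142333 s; RTT = 0.000284667 s.
Cycle = t_tx + RTT = 0.000487014 s.
Throughput = L / cycle = 74464 / 0.000487014 = 153 Mbps.

153 Mbps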